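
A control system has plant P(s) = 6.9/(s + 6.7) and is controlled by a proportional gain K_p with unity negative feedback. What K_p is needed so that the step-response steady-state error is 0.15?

K_p = 5.5

The loop is type 0, so e_ss(step) = 1/(1 + K_pos) with K_pos = K_p·P(0).
P(0) = 1.03. Require 1/(1 + K_p·1.03) = 0.15, so 1 + 1.03·K_p = 6.667.
K_p = (6.667 − 1)/1.03 = 5.5.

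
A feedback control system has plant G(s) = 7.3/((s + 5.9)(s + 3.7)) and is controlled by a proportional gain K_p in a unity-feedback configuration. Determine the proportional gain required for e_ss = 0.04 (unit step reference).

The loop is type 0, so e_ss(step) = 1/(1 + K_pos) with K_pos = K_p·G(0).
G(0) = 0.3344. Require 1/(1 + K_p·0.3344) = 0.04, so 1 + 0.3344·K_p = 25.
K_p = (25 − 1)/0.3344 = 71.8.

K_p = 71.8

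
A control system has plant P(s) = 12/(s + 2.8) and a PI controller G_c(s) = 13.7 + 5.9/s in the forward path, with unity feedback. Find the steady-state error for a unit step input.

The open loop G_c(s)P(s) has a pole at the origin (type 1), so the static position error constant is infinite and e_ss = 1/(1+∞) = 0.

0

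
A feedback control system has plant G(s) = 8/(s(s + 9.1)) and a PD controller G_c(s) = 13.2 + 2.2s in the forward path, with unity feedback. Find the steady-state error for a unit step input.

0

The open loop G_c(s)G(s) has a pole at the origin (type 1), so the static position error constant is infinite and e_ss = 1/(1+∞) = 0.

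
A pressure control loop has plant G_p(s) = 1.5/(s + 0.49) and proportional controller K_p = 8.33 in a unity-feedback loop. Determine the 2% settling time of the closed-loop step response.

T_s ≈ 0.308 s

Closed-loop transfer function: T(s) = K_p·G_p(s)/(1 + K_p·G_p(s)) = 12.5/(s + 0.49 + 12.5) = 12.5/(s + 12.99).
Time constant τ = 1/12.99 = 0.07701 s, so the 2% settling time is about 4τ = 0.308 s.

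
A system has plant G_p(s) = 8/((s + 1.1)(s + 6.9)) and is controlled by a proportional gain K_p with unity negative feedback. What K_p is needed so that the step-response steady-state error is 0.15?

For a type-0 loop with proportional control, e_ss = 1/(1 + K_p·G_p(0)).
G_p(0) = 1.054. Require 1/(1 + K_p·1.054) = 0.15, so 1 + 1.054·K_p = 6.667.
K_p = (6.667 − 1)/1.054 = 5.38.

K_p = 5.38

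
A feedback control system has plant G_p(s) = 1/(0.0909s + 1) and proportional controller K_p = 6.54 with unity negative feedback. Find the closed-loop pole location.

Closed loop: T(s) = K_p·G_p/(1+K_p·G_p) = 6.54/(0.0909s + 1 + 6.54), with pole at s = −(1 + 6.54)/0.0909 = −82.95.

s = -82.95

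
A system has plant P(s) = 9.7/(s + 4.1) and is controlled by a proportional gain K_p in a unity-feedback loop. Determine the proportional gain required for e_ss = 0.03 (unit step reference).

For a type-0 loop with proportional control, e_ss = 1/(1 + K_p·P(0)).
P(0) = 2.366. Require 1/(1 + K_p·2.366) = 0.03, so 1 + 2.366·K_p = 33.33.
K_p = (33.33 − 1)/2.366 = 13.7.

K_p = 13.7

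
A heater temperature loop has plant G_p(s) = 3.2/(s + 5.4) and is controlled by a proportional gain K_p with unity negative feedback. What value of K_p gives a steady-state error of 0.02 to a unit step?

Steady-state error for a unit step on this type-0 loop is 1/(1 + K_p·G_p(0)).
G_p(0) = 0.5926. Require 1/(1 + K_p·0.5926) = 0.02, so 1 + 0.5926·K_p = 50.
K_p = (50 − 1)/0.5926 = 82.7.

K_p = 82.7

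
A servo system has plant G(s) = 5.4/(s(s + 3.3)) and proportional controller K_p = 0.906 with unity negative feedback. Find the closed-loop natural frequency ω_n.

ω_n = 2.21 rad/s

The closed-loop denominator is s(s+3.3) + 0.906·5.4 = s² + 3.3s + 4.892.
Matching s² + 2ζω_n s + ω_n²: ω_n = √4.892 = 2.212 rad/s and 2ζω_n = 3.3, so ζ = 3.3/(2·2.212) = 0.746.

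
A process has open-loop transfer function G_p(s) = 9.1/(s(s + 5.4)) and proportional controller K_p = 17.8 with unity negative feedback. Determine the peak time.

The closed-loop denominator s² + 5.4s + 162 gives ω_n = √162 = 12.73 and ζ = 5.4/(2ω_n) = 0.2121.
Damped frequency ω_d = ω_n√(1−ζ²) = 12.44 rad/s, so peak time T_p = π/ω_d = 0.253 s.

T_p = 0.253 s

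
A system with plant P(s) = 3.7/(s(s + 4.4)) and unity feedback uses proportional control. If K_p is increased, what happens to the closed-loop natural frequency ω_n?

increase

ω_n = √(3.7·K_p), which grows with K_p.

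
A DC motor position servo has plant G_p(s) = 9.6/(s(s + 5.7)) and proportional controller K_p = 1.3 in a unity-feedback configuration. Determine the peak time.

T_p = 1.5 s

Closed-loop characteristic equation: s² + 5.7s + 12.48 = 0, so ω_n = 3.533 rad/s and ζ = 5.7/(2·3.533) = 0.8067.
Damped frequency ω_d = ω_n√(1−ζ²) = 2.087 rad/s, so peak time T_p = π/ω_d = 1.5 s.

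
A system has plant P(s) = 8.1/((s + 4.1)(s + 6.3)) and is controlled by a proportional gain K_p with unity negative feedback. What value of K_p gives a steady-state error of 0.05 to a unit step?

K_p = 60.6

Steady-state error for a unit step on this type-0 loop is 1/(1 + K_p·P(0)).
P(0) = 0.3136. Require 1/(1 + K_p·0.3136) = 0.05, so 1 + 0.3136·K_p = 20.
K_p = (20 − 1)/0.3136 = 60.6.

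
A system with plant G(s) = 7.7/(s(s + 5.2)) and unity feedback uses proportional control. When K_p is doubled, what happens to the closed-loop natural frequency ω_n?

increase

ω_n = √(7.7·K_p), which grows with K_p.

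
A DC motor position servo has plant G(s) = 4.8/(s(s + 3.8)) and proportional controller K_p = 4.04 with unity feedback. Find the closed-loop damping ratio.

1 + K_p·G(s) = 0 gives s² + 3.8s + 19.39 = 0.
So ω_n² = 19.39 ⇒ ω_n = 4.404 rad/s, and ζ = 3.8/(2ω_n) = 0.431.

ζ = 0.431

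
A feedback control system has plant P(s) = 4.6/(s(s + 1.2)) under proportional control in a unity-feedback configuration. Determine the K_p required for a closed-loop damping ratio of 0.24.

K_p = 1.36

Closed-loop characteristic equation: s² + 1.2s + K_p·4.6 = 0.
So ω_n = √(4.6K_p) and 2ζω_n = 1.2, giving ζ = 1.2/(2√(4.6K_p)).
Setting ζ = 0.24: √(4.6K_p) = 1.2/(2·0.24) = 2.5, so K_p = 6.25/4.6 = 1.36.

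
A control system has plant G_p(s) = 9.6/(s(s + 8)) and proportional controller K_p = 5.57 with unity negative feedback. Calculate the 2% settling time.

T_s ≈ 1 s

The closed-loop denominator s² + 8s + 53.47 gives ω_n = √53.47 = 7.312 and ζ = 8/(2ω_n) = 0.547.
2% settling time T_s ≈ 4/(ζω_n) = 4/4 = 1 s.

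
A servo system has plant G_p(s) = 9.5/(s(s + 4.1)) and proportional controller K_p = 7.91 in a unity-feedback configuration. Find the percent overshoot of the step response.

46.6%

From 1 + K_pG_p(s) = 0: s² + 4.1s + 75.14 = 0 ⇒ ω_n = 8.669, ζ = 0.2365.
%OS = 100·exp(−πζ/√(1−ζ²)) = 100·exp(−π·0.2365/√0.9441) = 46.6%.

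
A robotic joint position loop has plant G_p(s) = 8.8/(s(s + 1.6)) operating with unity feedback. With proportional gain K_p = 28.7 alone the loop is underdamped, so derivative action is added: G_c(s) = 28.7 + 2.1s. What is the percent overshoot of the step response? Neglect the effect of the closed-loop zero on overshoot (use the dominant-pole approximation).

7.73%

Forward path: (28.7 + 2.1s)·8.8/(s(s+1.6)). The closed-loop characteristic equation is s² + (1.6 + 8.8·2.1)s + 8.8·28.7 = 0.
That is s² + 20.08s + 252.6 = 0, so ω_n = 15.89 rad/s and ζ = 20.08/(2·15.89) = 0.6318.
%OS = 100·exp(−πζ/√(1−ζ²)) = 7.73%.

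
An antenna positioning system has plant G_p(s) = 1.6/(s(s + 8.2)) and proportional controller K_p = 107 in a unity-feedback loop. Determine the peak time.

From 1 + K_pG_p(s) = 0: s² + 8.2s + 171.2 = 0 ⇒ ω_n = 13.08, ζ = 0.3134.
Damped frequency ω_d = ω_n√(1−ζ²) = 12.43 rad/s, so peak time T_p = π/ω_d = 0.253 s.

T_p = 0.253 s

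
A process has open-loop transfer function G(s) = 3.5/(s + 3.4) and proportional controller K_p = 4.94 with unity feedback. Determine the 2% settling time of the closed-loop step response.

Closed-loop transfer function: T(s) = K_p·G(s)/(1 + K_p·G(s)) = 17.29/(s + 3.4 + 17.29) = 17.29/(s + 20.69).
Time constant τ = 1/20.69 = 0.04833 s, so the 2% settling time is about 4τ = 0.193 s.

T_s ≈ 0.193 s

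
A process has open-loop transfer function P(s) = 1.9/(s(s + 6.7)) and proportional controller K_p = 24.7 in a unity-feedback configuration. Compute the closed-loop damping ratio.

ζ = 0.489

With unity feedback the closed-loop characteristic equation is s² + 6.7s + 24.7·1.9 = s² + 6.7s + 46.93 = 0.
So ω_n² = 46.93 ⇒ ω_n = 6.851 rad/s, and ζ = 6.7/(2ω_n) = 0.489.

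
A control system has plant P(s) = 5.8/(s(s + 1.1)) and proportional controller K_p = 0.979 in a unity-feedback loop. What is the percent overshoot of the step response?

Closed-loop characteristic equation: s² + 1.1s + 5.678 = 0, so ω_n = 2.383 rad/s and ζ = 1.1/(2·2.383) = 0.2308.
%OS = 100·exp(−πζ/√(1−ζ²)) = 100·exp(−π·0.2308/√0.9467) = 47.5%.

47.5%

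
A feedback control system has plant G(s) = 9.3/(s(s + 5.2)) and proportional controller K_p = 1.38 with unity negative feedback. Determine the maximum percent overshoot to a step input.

3.64%

The closed-loop denominator s² + 5.2s + 12.83 gives ω_n = √12.83 = 3.582 and ζ = 5.2/(2ω_n) = 0.7258.
%OS = 100·exp(−πζ/√(1−ζ²)) = 100·exp(−π·0.7258/√0.4733) = 3.64%.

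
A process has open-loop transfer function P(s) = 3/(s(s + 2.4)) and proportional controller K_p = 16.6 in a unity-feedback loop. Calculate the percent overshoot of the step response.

58.2%

From 1 + K_pP(s) = 0: s² + 2.4s + 49.8 = 0 ⇒ ω_n = 7.057, ζ = 0.17.
%OS = 100·exp(−πζ/√(1−ζ²)) = 100·exp(−π·0.17/√0.9711) = 58.2%.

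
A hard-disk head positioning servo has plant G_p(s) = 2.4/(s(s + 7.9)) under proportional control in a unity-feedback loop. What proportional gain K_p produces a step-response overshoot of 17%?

From %OS = 100·exp(−πζ/√(1−ζ²)) = 17%, ζ = −ln(0.17)/√(π²+ln²(0.17)) = 0.4913.
Characteristic equation s² + 7.9s + 2.4K_p = 0 gives ζ = 7.9/(2√(2.4K_p)).
Setting ζ = 0.4913: √(2.4K_p) = 7.9/(2·0.4913) = 8.04, so K_p = 64.65/2.4 = 26.9.

K_p = 26.9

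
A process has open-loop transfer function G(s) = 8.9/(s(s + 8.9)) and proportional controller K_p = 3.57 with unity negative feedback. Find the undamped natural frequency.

ω_n = 5.64 rad/s

1 + K_p·G(s) = 0 gives s² + 8.9s + 31.77 = 0.
Matching s² + 2ζω_n s + ω_n²: ω_n = √31.77 = 5.637 rad/s and 2ζω_n = 8.9, so ζ = 8.9/(2·5.637) = 0.789.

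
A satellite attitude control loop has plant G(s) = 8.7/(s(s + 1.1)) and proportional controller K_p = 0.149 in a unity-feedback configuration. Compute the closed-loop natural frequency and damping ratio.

ω_n = 1.14 rad/s, ζ = 0.483

1 + K_p·G(s) = 0 gives s² + 1.1s + 1.296 = 0.
So ω_n² = 1.296 ⇒ ω_n = 1.139 rad/s, and ζ = 1.1/(2ω_n) = 0.483.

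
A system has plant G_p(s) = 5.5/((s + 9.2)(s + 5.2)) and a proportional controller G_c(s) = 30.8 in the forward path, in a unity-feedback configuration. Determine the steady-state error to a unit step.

0.22

The loop is type 0. Static position error constant K_pos = G_c(0)·G_p(0) = 30.8·0.115 = 3.541.
Steady-state error to a unit step: e_ss = 1/(1+K_pos) = 1/4.541 = 0.22.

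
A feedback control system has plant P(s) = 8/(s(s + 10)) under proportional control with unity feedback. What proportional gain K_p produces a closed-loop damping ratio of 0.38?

K_p = 21.6

Closed-loop characteristic equation: s² + 10s + K_p·8 = 0.
So ω_n = √(8K_p) and 2ζω_n = 10, giving ζ = 10/(2√(8K_p)).
Setting ζ = 0.38: √(8K_p) = 10/(2·0.38) = 13.16, so K_p = 173.1/8 = 21.6.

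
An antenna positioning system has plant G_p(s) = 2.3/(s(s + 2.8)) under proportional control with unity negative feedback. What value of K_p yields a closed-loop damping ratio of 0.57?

Closed-loop characteristic equation: s² + 2.8s + K_p·2.3 = 0.
So ω_n = √(2.3K_p) and 2ζω_n = 2.8, giving ζ = 2.8/(2√(2.3K_p)).
Setting ζ = 0.57: √(2.3K_p) = 2.8/(2·0.57) = 2.456, so K_p = 6.033/2.3 = 2.62.

K_p = 2.62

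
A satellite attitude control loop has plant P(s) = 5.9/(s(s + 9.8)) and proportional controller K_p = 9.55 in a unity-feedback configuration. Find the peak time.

T_p = 0.552 s

The closed-loop denominator s² + 9.8s + 56.35 gives ω_n = √56.35 = 7.506 and ζ = 9.8/(2ω_n) = 0.6528.
Damped frequency ω_d = ω_n√(1−ζ²) = 5.686 rad/s, so peak time T_p = π/ω_d = 0.552 s.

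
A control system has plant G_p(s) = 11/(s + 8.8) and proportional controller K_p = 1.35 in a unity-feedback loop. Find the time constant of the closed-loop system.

τ = 0.0423 s

Closed-loop transfer function: T(s) = K_p·G_p(s)/(1 + K_p·G_p(s)) = 14.85/(s + 8.8 + 14.85) = 14.85/(s + 23.65).
Time constant τ = 1/23.65 = 0.0423 s.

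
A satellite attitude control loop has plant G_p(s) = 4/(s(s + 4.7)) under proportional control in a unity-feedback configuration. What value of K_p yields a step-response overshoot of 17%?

K_p = 5.72

From %OS = 100·exp(−πζ/√(1−ζ²)) = 17%, ζ = −ln(0.17)/√(π²+ln²(0.17)) = 0.4913.
Characteristic equation s² + 4.7s + 4K_p = 0 gives ζ = 4.7/(2√(4K_p)).
Setting ζ = 0.4913: √(4K_p) = 4.7/(2·0.4913) = 4.783, so K_p = 22.88/4 = 5.72.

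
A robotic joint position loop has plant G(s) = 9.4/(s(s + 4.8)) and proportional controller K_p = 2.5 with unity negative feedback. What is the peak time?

T_p = 0.746 s

Closed-loop characteristic equation: s² + 4.8s + 23.5 = 0, so ω_n = 4.848 rad/s and ζ = 4.8/(2·4.848) = 0.4951.
Damped frequency ω_d = ω_n√(1−ζ²) = 4.212 rad/s, so peak time T_p = π/ω_d = 0.746 s.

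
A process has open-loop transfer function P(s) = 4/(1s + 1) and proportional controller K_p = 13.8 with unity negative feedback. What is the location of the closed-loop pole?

Closed loop: T(s) = K_p·P/(1+K_p·P) = 55.2/(1s + 1 + 55.2), with pole at s = −(1 + 55.2)/1 = −56.2.

s = -56.2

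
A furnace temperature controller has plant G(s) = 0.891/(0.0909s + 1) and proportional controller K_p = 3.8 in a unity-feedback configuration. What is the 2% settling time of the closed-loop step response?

T_s ≈ 0.0829 s

Closed loop: T(s) = K_p·G/(1+K_p·G) = 3.386/(0.0909s + 1 + 3.386), with pole at s = −(1 + 3.386)/0.0909 = −48.25.
τ = 1/48.25 = 0.02073 s, so 2% settling time ≈ 4τ = 0.0829 s.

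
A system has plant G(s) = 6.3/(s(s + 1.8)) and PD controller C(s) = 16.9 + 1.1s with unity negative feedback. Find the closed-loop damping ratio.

Forward path: (16.9 + 1.1s)·6.3/(s(s+1.8)). The closed-loop characteristic equation is s² + (1.8 + 6.3·1.1)s + 6.3·16.9 = 0.
That is s² + 8.73s + 106.5 = 0, so ω_n = 10.32 rad/s and ζ = 8.73/(2·10.32) = 0.423.

ζ = 0.423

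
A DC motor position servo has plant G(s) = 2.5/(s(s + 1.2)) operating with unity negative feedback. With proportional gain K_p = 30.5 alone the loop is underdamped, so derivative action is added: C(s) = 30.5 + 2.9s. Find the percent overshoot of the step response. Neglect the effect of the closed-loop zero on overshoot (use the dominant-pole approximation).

Forward path: (30.5 + 2.9s)·2.5/(s(s+1.2)). The closed-loop characteristic equation is s² + (1.2 + 2.5·2.9)s + 2.5·30.5 = 0.
That is s² + 8.45s + 76.25 = 0, so ω_n = 8.732 rad/s and ζ = 8.45/(2·8.732) = 0.4838.
%OS = 100·exp(−πζ/√(1−ζ²)) = 17.6%.

17.6%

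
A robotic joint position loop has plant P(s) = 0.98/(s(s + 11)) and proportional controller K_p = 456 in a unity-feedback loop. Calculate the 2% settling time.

T_s ≈ 0.727 s

From 1 + K_pP(s) = 0: s² + 11s + 446.9 = 0 ⇒ ω_n = 21.14, ζ = 0.2602.
2% settling time T_s ≈ 4/(ζω_n) = 4/5.5 = 0.727 s.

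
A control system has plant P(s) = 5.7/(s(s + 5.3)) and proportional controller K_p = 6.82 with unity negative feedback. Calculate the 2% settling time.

Closed-loop characteristic equation: s² + 5.3s + 38.87 = 0, so ω_n = 6.235 rad/s and ζ = 5.3/(2·6.235) = 0.425.
2% settling time T_s ≈ 4/(ζω_n) = 4/2.65 = 1.51 s.

T_s ≈ 1.51 s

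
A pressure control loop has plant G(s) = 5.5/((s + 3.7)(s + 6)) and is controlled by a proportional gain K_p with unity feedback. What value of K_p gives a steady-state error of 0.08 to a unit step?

K_p = 46.4

Steady-state error for a unit step on this type-0 loop is 1/(1 + K_p·G(0)).
G(0) = 0.2477. Require 1/(1 + K_p·0.2477) = 0.08, so 1 + 0.2477·K_p = 12.5.
K_p = (12.5 − 1)/0.2477 = 46.4.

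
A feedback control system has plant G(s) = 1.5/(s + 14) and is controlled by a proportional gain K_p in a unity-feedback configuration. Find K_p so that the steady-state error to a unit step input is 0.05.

For a type-0 loop with proportional control, e_ss = 1/(1 + K_p·G(0)).
G(0) = 0.1071. Require 1/(1 + K_p·0.1071) = 0.05, so 1 + 0.1071·K_p = 20.
K_p = (20 − 1)/0.1071 = 177.

K_p = 177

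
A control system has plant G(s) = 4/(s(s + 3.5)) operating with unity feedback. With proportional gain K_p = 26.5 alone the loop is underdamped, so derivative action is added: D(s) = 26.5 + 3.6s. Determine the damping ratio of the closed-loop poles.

Forward path: (26.5 + 3.6s)·4/(s(s+3.5)). The closed-loop characteristic equation is s² + (3.5 + 4·3.6)s + 4·26.5 = 0.
That is s² + 17.9s + 106 = 0, so ω_n = 10.3 rad/s and ζ = 17.9/(2·10.3) = 0.8693.

ζ = 0.869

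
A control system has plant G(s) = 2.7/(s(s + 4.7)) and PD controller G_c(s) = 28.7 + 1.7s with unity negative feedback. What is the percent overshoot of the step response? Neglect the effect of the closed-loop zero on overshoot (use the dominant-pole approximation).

Forward path: (28.7 + 1.7s)·2.7/(s(s+4.7)). The closed-loop characteristic equation is s² + (4.7 + 2.7·1.7)s + 2.7·28.7 = 0.
That is s² + 9.29s + 77.49 = 0, so ω_n = 8.803 rad/s and ζ = 9.29/(2·8.803) = 0.5277.
%OS = 100·exp(−πζ/√(1−ζ²)) = 14.2%.

14.2%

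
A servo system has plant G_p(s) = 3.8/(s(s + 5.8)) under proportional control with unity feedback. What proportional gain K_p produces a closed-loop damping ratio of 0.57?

K_p = 6.81

Closed-loop characteristic equation: s² + 5.8s + K_p·3.8 = 0.
So ω_n = √(3.8K_p) and 2ζω_n = 5.8, giving ζ = 5.8/(2√(3.8K_p)).
Setting ζ = 0.57: √(3.8K_p) = 5.8/(2·0.57) = 5.088, so K_p = 25.88/3.8 = 6.81.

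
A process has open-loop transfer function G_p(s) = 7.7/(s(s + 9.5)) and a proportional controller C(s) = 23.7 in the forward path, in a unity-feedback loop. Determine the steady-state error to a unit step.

The open loop C(s)G_p(s) has a pole at the origin (type 1), so the static position error constant is infinite and e_ss = 1/(1+∞) = 0.

0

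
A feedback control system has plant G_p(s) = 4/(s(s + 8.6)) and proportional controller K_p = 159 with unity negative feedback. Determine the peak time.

T_p = 0.126 s

The closed-loop denominator s² + 8.6s + 636 gives ω_n = √636 = 25.22 and ζ = 8.6/(2ω_n) = 0.1705.
Damped frequency ω_d = ω_n√(1−ζ²) = 24.85 rad/s, so peak time T_p = π/ω_d = 0.126 s.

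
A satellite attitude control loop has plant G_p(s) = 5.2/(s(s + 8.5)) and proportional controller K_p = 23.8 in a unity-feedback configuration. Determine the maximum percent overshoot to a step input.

27.3%

From 1 + K_pG_p(s) = 0: s² + 8.5s + 123.8 = 0 ⇒ ω_n = 11.12, ζ = 0.382.
%OS = 100·exp(−πζ/√(1−ζ²)) = 100·exp(−π·0.382/√0.8541) = 27.3%.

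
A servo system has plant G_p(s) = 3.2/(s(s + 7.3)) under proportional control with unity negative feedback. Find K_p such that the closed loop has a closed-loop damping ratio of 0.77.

K_p = 7.02

Closed-loop characteristic equation: s² + 7.3s + K_p·3.2 = 0.
So ω_n = √(3.2K_p) and 2ζω_n = 7.3, giving ζ = 7.3/(2√(3.2K_p)).
Setting ζ = 0.77: √(3.2K_p) = 7.3/(2·0.77) = 4.74, so K_p = 22.47/3.2 = 7.02.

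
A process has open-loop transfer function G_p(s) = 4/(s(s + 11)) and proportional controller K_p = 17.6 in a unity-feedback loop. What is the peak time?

Closed-loop characteristic equation: s² + 11s + 70.4 = 0, so ω_n = 8.39 rad/s and ζ = 11/(2·8.39) = 0.6555.
Damped frequency ω_d = ω_n√(1−ζ²) = 6.336 rad/s, so peak time T_p = π/ω_d = 0.496 s.

T_p = 0.496 s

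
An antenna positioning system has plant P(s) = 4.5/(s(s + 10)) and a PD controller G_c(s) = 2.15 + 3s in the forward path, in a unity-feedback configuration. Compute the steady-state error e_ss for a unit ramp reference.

1.03

The loop has one pole at the origin (type 1). Velocity error constant K_v = lim_{s→0} s·G_c(s)P(s) = 2.15·4.5/10 = 0.9675.
Steady-state error to a unit ramp: e_ss = 1/K_v = 1.03.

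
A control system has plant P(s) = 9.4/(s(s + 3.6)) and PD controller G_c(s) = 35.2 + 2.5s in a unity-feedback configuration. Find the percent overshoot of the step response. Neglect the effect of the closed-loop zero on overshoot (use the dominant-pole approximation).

Forward path: (35.2 + 2.5s)·9.4/(s(s+3.6)). The closed-loop characteristic equation is s² + (3.6 + 9.4·2.5)s + 9.4·35.2 = 0.
That is s² + 27.1s + 330.9 = 0, so ω_n = 18.19 rad/s and ζ = 27.1/(2·18.19) = 0.7449.
%OS = 100·exp(−πζ/√(1−ζ²)) = 3%.

3%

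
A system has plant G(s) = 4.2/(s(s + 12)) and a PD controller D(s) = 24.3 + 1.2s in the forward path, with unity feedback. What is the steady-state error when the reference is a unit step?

The open loop D(s)G(s) has a pole at the origin (type 1), so the static position error constant is infinite and e_ss = 1/(1+∞) = 0.

0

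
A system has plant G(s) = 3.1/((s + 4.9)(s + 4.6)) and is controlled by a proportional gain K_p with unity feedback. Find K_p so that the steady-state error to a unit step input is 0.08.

For a type-0 loop with proportional control, e_ss = 1/(1 + K_p·G(0)).
G(0) = 0.1375. Require 1/(1 + K_p·0.1375) = 0.08, so 1 + 0.1375·K_p = 12.5.
K_p = (12.5 − 1)/0.1375 = 83.6.

K_p = 83.6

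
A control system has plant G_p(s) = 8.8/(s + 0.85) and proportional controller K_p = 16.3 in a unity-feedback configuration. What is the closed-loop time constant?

Closed-loop transfer function: T(s) = K_p·G_p(s)/(1 + K_p·G_p(s)) = 143.4/(s + 0.85 + 143.4) = 143.4/(s + 144.3).
Time constant τ = 1/144.3 = 0.00693 s.

τ = 0.00693 s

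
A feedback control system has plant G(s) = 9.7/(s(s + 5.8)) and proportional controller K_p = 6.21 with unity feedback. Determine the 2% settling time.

The closed-loop denominator s² + 5.8s + 60.24 gives ω_n = √60.24 = 7.761 and ζ = 5.8/(2ω_n) = 0.3737.
2% settling time T_s ≈ 4/(ζω_n) = 4/2.9 = 1.38 s.

T_s ≈ 1.38 s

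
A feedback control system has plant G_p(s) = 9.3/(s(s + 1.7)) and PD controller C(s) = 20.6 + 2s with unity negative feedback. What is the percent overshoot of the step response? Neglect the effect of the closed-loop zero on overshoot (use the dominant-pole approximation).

Forward path: (20.6 + 2s)·9.3/(s(s+1.7)). The closed-loop characteristic equation is s² + (1.7 + 9.3·2)s + 9.3·20.6 = 0.
That is s² + 20.3s + 191.6 = 0, so ω_n = 13.84 rad/s and ζ = 20.3/(2·13.84) = 0.7333.
%OS = 100·exp(−πζ/√(1−ζ²)) = 3.38%.

3.38%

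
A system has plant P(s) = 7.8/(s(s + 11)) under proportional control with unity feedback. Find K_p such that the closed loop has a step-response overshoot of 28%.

K_p = 27.5

From %OS = 100·exp(−πζ/√(1−ζ²)) = 28%, ζ = −ln(0.28)/√(π²+ln²(0.28)) = 0.3755.
Characteristic equation s² + 11s + 7.8K_p = 0 gives ζ = 11/(2√(7.8K_p)).
Setting ζ = 0.3755: √(7.8K_p) = 11/(2·0.3755) = 14.65, so K_p = 214.5/7.8 = 27.5.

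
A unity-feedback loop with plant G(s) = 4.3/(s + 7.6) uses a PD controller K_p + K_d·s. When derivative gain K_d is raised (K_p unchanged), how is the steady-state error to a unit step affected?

unchanged

K_d affects only the transient (the s-coefficient); the DC loop gain, and hence e_ss, depends only on K_p.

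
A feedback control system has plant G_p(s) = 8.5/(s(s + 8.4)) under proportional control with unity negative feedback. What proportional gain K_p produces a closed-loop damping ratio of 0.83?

K_p = 3.01

Closed-loop characteristic equation: s² + 8.4s + K_p·8.5 = 0.
So ω_n = √(8.5K_p) and 2ζω_n = 8.4, giving ζ = 8.4/(2√(8.5K_p)).
Setting ζ = 0.83: √(8.5K_p) = 8.4/(2·0.83) = 5.06, so K_p = 25.61/8.5 = 3.01.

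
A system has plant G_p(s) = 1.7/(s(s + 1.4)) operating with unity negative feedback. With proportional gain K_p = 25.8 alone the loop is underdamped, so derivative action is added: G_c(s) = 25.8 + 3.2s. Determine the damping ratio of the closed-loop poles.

Forward path: (25.8 + 3.2s)·1.7/(s(s+1.4)). The closed-loop characteristic equation is s² + (1.4 + 1.7·3.2)s + 1.7·25.8 = 0.
That is s² + 6.84s + 43.86 = 0, so ω_n = 6.623 rad/s and ζ = 6.84/(2·6.623) = 0.5164.

ζ = 0.516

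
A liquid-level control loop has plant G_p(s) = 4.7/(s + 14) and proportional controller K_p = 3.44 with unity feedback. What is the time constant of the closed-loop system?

τ = 0.0331 s

Closed-loop transfer function: T(s) = K_p·G_p(s)/(1 + K_p·G_p(s)) = 16.17/(s + 14 + 16.17) = 16.17/(s + 30.17).
Time constant τ = 1/30.17 = 0.0331 s.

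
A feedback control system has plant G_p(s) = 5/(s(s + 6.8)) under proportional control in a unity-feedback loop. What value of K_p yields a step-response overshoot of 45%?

From %OS = 100·exp(−πζ/√(1−ζ²)) = 45%, ζ = −ln(0.45)/√(π²+ln²(0.45)) = 0.2463.
Characteristic equation s² + 6.8s + 5K_p = 0 gives ζ = 6.8/(2√(5K_p)).
Setting ζ = 0.2463: √(5K_p) = 6.8/(2·0.2463) = 13.8, so K_p = 190.5/5 = 38.1.

K_p = 38.1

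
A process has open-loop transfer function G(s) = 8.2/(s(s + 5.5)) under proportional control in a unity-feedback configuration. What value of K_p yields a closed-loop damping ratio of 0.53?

Closed-loop characteristic equation: s² + 5.5s + K_p·8.2 = 0.
So ω_n = √(8.2K_p) and 2ζω_n = 5.5, giving ζ = 5.5/(2√(8.2K_p)).
Setting ζ = 0.53: √(8.2K_p) = 5.5/(2·0.53) = 5.189, so K_p = 26.92/8.2 = 3.28.

K_p = 3.28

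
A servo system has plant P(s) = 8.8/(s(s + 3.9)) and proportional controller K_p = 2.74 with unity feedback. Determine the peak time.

The closed-loop denominator s² + 3.9s + 24.11 gives ω_n = √24.11 = 4.91 and ζ = 3.9/(2ω_n) = 0.3971.
Damped frequency ω_d = ω_n√(1−ζ²) = 4.507 rad/s, so peak time T_p = π/ω_d = 0.697 s.

T_p = 0.697 s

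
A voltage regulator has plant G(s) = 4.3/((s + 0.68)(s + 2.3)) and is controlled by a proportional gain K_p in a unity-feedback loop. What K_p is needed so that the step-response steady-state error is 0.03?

K_p = 11.8

The loop is type 0, so e_ss(step) = 1/(1 + K_pos) with K_pos = K_p·G(0).
G(0) = 2.749. Require 1/(1 + K_p·2.749) = 0.03, so 1 + 2.749·K_p = 33.33.
K_p = (33.33 − 1)/2.749 = 11.8.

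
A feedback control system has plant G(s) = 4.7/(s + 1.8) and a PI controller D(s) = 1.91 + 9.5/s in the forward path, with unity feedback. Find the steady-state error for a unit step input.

0

The open loop D(s)G(s) has a pole at the origin (type 1), so the static position error constant is infinite and e_ss = 1/(1+∞) = 0.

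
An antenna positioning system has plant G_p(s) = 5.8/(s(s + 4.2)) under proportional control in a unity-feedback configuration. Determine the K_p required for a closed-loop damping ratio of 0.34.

Closed-loop characteristic equation: s² + 4.2s + K_p·5.8 = 0.
So ω_n = √(5.8K_p) and 2ζω_n = 4.2, giving ζ = 4.2/(2√(5.8K_p)).
Setting ζ = 0.34: √(5.8K_p) = 4.2/(2·0.34) = 6.176, so K_p = 38.15/5.8 = 6.58.

K_p = 6.58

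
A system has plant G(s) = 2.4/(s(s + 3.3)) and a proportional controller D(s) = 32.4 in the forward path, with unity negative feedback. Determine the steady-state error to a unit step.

The open loop D(s)G(s) has a pole at the origin (type 1), so the static position error constant is infinite and e_ss = 1/(1+∞) = 0.

0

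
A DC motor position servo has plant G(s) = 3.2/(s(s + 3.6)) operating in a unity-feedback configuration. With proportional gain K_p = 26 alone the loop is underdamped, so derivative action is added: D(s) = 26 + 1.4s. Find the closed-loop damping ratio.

ζ = 0.443

Forward path: (26 + 1.4s)·3.2/(s(s+3.6)). The closed-loop characteristic equation is s² + (3.6 + 3.2·1.4)s + 3.2·26 = 0.
That is s² + 8.08s + 83.2 = 0, so ω_n = 9.121 rad/s and ζ = 8.08/(2·9.121) = 0.4429.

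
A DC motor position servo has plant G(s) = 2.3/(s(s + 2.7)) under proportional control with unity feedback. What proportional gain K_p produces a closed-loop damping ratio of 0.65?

K_p = 1.88

Closed-loop characteristic equation: s² + 2.7s + K_p·2.3 = 0.
So ω_n = √(2.3K_p) and 2ζω_n = 2.7, giving ζ = 2.7/(2√(2.3K_p)).
Setting ζ = 0.65: √(2.3K_p) = 2.7/(2·0.65) = 2.077, so K_p = 4.314/2.3 = 1.88.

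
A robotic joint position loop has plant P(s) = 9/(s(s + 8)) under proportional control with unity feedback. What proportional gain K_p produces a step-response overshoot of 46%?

K_p = 30.9

From %OS = 100·exp(−πζ/√(1−ζ²)) = 46%, ζ = −ln(0.46)/√(π²+ln²(0.46)) = 0.24.
Characteristic equation s² + 8s + 9K_p = 0 gives ζ = 8/(2√(9K_p)).
Setting ζ = 0.24: √(9K_p) = 8/(2·0.24) = 16.67, so K_p = 277.9/9 = 30.9.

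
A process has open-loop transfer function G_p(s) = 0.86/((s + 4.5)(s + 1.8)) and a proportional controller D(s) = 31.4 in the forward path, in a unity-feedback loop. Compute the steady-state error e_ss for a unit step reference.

The loop is type 0. Static position error constant K_pos = D(0)·G_p(0) = 31.4·0.1062 = 3.334.
Steady-state error to a unit step: e_ss = 1/(1+K_pos) = 1/4.334 = 0.231.

0.231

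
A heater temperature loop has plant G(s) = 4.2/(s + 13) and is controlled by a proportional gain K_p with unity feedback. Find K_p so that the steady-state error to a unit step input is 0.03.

K_p = 100

Steady-state error for a unit step on this type-0 loop is 1/(1 + K_p·G(0)).
G(0) = 0.3231. Require 1/(1 + K_p·0.3231) = 0.03, so 1 + 0.3231·K_p = 33.33.
K_p = (33.33 − 1)/0.3231 = 100.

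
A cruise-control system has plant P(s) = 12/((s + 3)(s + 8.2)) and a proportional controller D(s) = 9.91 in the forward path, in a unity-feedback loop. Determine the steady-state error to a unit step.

The loop is type 0. Static position error constant K_pos = D(0)·P(0) = 9.91·0.4878 = 4.834.
Steady-state error to a unit step: e_ss = 1/(1+K_pos) = 1/5.834 = 0.171.

0.171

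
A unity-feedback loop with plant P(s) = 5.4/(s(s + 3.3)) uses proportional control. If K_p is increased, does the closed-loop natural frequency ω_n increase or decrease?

increase

ω_n = √(5.4·K_p), which grows with K_p.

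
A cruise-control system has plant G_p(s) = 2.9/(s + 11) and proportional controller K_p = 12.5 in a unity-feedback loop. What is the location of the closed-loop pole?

s = -47.25

Closed-loop transfer function: T(s) = K_p·G_p(s)/(1 + K_p·G_p(s)) = 36.25/(s + 11 + 36.25) = 36.25/(s + 47.25).
The closed-loop pole is at s = −47.25.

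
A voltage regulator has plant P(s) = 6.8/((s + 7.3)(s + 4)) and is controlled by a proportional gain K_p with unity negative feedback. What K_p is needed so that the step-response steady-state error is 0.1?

K_p = 38.6

For a type-0 loop with proportional control, e_ss = 1/(1 + K_p·P(0)).
P(0) = 0.2329. Require 1/(1 + K_p·0.2329) = 0.1, so 1 + 0.2329·K_p = 10.
K_p = (10 − 1)/0.2329 = 38.6.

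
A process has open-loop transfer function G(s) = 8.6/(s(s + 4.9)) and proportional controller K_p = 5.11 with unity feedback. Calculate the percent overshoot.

From 1 + K_pG(s) = 0: s² + 4.9s + 43.95 = 0 ⇒ ω_n = 6.629, ζ = 0.3696.
%OS = 100·exp(−πζ/√(1−ζ²)) = 100·exp(−π·0.3696/√0.8634) = 28.7%.

28.7%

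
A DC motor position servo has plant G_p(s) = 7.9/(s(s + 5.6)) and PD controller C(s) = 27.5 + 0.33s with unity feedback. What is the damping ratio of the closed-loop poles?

Forward path: (27.5 + 0.33s)·7.9/(s(s+5.6)). The closed-loop characteristic equation is s² + (5.6 + 7.9·0.33)s + 7.9·27.5 = 0.
That is s² + 8.207s + 217.2 = 0, so ω_n = 14.74 rad/s and ζ = 8.207/(2·14.74) = 0.2784.

ζ = 0.278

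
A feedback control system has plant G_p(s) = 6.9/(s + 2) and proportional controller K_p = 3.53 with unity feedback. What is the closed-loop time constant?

τ = 0.0379 s

Closed-loop transfer function: T(s) = K_p·G_p(s)/(1 + K_p·G_p(s)) = 24.36/(s + 2 + 24.36) = 24.36/(s + 26.36).
Time constant τ = 1/26.36 = 0.0379 s.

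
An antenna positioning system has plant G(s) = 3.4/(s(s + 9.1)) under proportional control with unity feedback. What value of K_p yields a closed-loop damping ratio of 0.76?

K_p = 10.5

Closed-loop characteristic equation: s² + 9.1s + K_p·3.4 = 0.
So ω_n = √(3.4K_p) and 2ζω_n = 9.1, giving ζ = 9.1/(2√(3.4K_p)).
Setting ζ = 0.76: √(3.4K_p) = 9.1/(2·0.76) = 5.987, so K_p = 35.84/3.4 = 10.5.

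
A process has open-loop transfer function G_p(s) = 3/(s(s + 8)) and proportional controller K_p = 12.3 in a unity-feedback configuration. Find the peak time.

From 1 + K_pG_p(s) = 0: s² + 8s + 36.9 = 0 ⇒ ω_n = 6.075, ζ = 0.6585.
Damped frequency ω_d = ω_n√(1−ζ²) = 4.572 rad/s, so peak time T_p = π/ω_d = 0.687 s.

T_p = 0.687 s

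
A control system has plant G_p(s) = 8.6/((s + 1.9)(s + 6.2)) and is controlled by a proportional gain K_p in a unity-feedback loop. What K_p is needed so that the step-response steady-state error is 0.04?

The loop is type 0, so e_ss(step) = 1/(1 + K_pos) with K_pos = K_p·G_p(0).
G_p(0) = 0.7301. Require 1/(1 + K_p·0.7301) = 0.04, so 1 + 0.7301·K_p = 25.
K_p = (25 − 1)/0.7301 = 32.9.

K_p = 32.9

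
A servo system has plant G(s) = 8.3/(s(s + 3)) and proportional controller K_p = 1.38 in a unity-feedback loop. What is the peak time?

T_p = 1.04 s

Closed-loop characteristic equation: s² + 3s + 11.45 = 0, so ω_n = 3.384 rad/s and ζ = 3/(2·3.384) = 0.4432.
Damped frequency ω_d = ω_n√(1−ζ²) = 3.034 rad/s, so peak time T_p = π/ω_d = 1.04 s.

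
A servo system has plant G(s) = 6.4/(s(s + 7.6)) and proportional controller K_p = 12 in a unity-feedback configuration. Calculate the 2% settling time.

T_s ≈ 1.05 s

Closed-loop characteristic equation: s² + 7.6s + 76.8 = 0, so ω_n = 8.764 rad/s and ζ = 7.6/(2·8.764) = 0.4336.
2% settling time T_s ≈ 4/(ζω_n) = 4/3.8 = 1.05 s.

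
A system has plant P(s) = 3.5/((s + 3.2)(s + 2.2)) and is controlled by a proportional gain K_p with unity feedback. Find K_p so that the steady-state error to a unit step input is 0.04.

The loop is type 0, so e_ss(step) = 1/(1 + K_pos) with K_pos = K_p·P(0).
P(0) = 0.4972. Require 1/(1 + K_p·0.4972) = 0.04, so 1 + 0.4972·K_p = 25.
K_p = (25 − 1)/0.4972 = 48.3.

K_p = 48.3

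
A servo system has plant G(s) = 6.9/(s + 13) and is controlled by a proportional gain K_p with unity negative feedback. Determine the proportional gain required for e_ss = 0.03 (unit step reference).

K_p = 60.9

Steady-state error for a unit step on this type-0 loop is 1/(1 + K_p·G(0)).
G(0) = 0.5308. Require 1/(1 + K_p·0.5308) = 0.03, so 1 + 0.5308·K_p = 33.33.
K_p = (33.33 − 1)/0.5308 = 60.9.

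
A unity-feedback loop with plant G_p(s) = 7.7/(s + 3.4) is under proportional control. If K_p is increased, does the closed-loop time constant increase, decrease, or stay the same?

decrease

Closed-loop pole is at s = −(3.4+K_p·7.7); larger K_p moves it further left, so τ = 1/(3.4+K_p·7.7) decreases.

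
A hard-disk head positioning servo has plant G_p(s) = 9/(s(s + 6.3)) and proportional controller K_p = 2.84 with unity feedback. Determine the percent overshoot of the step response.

8.19%

The closed-loop denominator s² + 6.3s + 25.56 gives ω_n = √25.56 = 5.056 and ζ = 6.3/(2ω_n) = 0.6231.
%OS = 100·exp(−πζ/√(1−ζ²)) = 100·exp(−π·0.6231/√0.6118) = 8.19%.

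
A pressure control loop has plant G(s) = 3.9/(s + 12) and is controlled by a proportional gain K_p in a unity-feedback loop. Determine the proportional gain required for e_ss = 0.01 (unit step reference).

K_p = 305

For a type-0 loop with proportional control, e_ss = 1/(1 + K_p·G(0)).
G(0) = 0.325. Require 1/(1 + K_p·0.325) = 0.01, so 1 + 0.325·K_p = 100.
K_p = (100 − 1)/0.325 = 305.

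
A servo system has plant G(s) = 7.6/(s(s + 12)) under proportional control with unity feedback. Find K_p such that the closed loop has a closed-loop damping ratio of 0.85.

K_p = 6.56

Closed-loop characteristic equation: s² + 12s + K_p·7.6 = 0.
So ω_n = √(7.6K_p) and 2ζω_n = 12, giving ζ = 12/(2√(7.6K_p)).
Setting ζ = 0.85: √(7.6K_p) = 12/(2·0.85) = 7.059, so K_p = 49.83/7.6 = 6.56.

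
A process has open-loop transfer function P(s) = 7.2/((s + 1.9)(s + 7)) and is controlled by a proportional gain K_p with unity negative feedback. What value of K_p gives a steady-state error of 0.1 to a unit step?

K_p = 16.6

Steady-state error for a unit step on this type-0 loop is 1/(1 + K_p·P(0)).
P(0) = 0.5414. Require 1/(1 + K_p·0.5414) = 0.1, so 1 + 0.5414·K_p = 10.
K_p = (10 − 1)/0.5414 = 16.6.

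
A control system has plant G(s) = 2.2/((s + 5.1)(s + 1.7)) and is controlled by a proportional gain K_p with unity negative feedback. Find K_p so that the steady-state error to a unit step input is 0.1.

The loop is type 0, so e_ss(step) = 1/(1 + K_pos) with K_pos = K_p·G(0).
G(0) = 0.2537. Require 1/(1 + K_p·0.2537) = 0.1, so 1 + 0.2537·K_p = 10.
K_p = (10 − 1)/0.2537 = 35.5.

K_p = 35.5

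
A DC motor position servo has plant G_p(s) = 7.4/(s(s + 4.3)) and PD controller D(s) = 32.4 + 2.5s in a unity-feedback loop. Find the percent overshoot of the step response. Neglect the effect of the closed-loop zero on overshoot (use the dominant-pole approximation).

Forward path: (32.4 + 2.5s)·7.4/(s(s+4.3)). The closed-loop characteristic equation is s² + (4.3 + 7.4·2.5)s + 7.4·32.4 = 0.
That is s² + 22.8s + 239.8 = 0, so ω_n = 15.48 rad/s and ζ = 22.8/(2·15.48) = 0.7362.
%OS = 100·exp(−πζ/√(1−ζ²)) = 3.28%.

3.28%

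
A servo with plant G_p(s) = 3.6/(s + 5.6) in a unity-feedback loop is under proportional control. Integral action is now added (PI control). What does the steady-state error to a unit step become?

The integrator makes K_pos = lim_{s→0} C(s)G(s) infinite, so e_ss = 1/(1+K_pos) = 0.

0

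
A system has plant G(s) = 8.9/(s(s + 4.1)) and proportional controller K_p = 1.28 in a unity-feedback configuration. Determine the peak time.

The closed-loop denominator s² + 4.1s + 11.39 gives ω_n = √11.39 = 3.375 and ζ = 4.1/(2ω_n) = 0.6074.
Damped frequency ω_d = ω_n√(1−ζ²) = 2.681 rad/s, so peak time T_p = π/ω_d = 1.17 s.

T_p = 1.17 s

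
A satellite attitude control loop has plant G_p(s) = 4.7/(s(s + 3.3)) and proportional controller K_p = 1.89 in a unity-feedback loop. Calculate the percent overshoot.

Closed-loop characteristic equation: s² + 3.3s + 8.883 = 0, so ω_n = 2.98 rad/s and ζ = 3.3/(2·2.98) = 0.5536.
%OS = 100·exp(−πζ/√(1−ζ²)) = 100·exp(−π·0.5536/√0.6935) = 12.4%.

12.4%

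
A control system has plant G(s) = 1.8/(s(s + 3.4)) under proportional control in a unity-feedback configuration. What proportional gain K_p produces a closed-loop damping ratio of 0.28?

Closed-loop characteristic equation: s² + 3.4s + K_p·1.8 = 0.
So ω_n = √(1.8K_p) and 2ζω_n = 3.4, giving ζ = 3.4/(2√(1.8K_p)).
Setting ζ = 0.28: √(1.8K_p) = 3.4/(2·0.28) = 6.071, so K_p = 36.86/1.8 = 20.5.

K_p = 20.5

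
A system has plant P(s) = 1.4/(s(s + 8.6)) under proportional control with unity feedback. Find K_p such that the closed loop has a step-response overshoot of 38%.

K_p = 152

From %OS = 100·exp(−πζ/√(1−ζ²)) = 38%, ζ = −ln(0.38)/√(π²+ln²(0.38)) = 0.2943.
Characteristic equation s² + 8.6s + 1.4K_p = 0 gives ζ = 8.6/(2√(1.4K_p)).
Setting ζ = 0.2943: √(1.4K_p) = 8.6/(2·0.2943) = 14.61, so K_p = 213.4/1.4 = 152.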